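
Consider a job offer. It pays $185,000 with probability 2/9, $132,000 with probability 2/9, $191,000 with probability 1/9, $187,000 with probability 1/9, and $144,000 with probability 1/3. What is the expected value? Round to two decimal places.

EV = 2/9 × 185000 + 2/9 × 132000 + 1/9 × 191000 + 1/9 × 187000 + 1/3 × 144000 = 41111.1111 + 29333.3333 + 21222.2222 + 20777.7778 + 48000 = 160444.4444

$160,444.44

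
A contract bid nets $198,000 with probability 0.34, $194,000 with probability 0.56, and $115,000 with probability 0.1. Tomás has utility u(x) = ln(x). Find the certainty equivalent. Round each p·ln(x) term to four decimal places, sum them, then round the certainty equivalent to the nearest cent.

E[u] = 0.34·ln(198000) + 0.56·ln(194000) + 0.1·ln(115000) = 4.1466 + 6.8183 + 1.1653 = 12.1302
CE = e^12.1302 ≈ 185386.85

$185,386.85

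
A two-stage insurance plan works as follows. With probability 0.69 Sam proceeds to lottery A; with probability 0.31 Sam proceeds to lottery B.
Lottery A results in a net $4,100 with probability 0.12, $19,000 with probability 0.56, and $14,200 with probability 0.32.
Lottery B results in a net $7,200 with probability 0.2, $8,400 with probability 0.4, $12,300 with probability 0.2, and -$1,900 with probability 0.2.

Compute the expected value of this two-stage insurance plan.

$12,949.24

EV(A) = 0.12 × 4100 + 0.56 × 19000 + 0.32 × 14200 = 492 + 10640 + 4544 = 15676
EV(B) = 0.2 × 7200 + 0.4 × 8400 + 0.2 × 12300 + 0.2 × (-1900) = 1440 + 3360 + 2460 − 380 = 6880
Overall = 0.69 × 15676 + 0.31 × 6880 = 10816.44 + 2132.8 = 12949.24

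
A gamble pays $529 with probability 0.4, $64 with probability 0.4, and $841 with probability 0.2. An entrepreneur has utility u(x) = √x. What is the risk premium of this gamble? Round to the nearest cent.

$74.16

E[u] = 0.4·√529 + 0.4·√64 + 0.2·√841 = 0.4·23 + 0.4·8 + 0.2·29 = 18.2
CE = (18.2)² = 331.24
Risk premium = EV − CE = 405.4 − 331.24 = 74.16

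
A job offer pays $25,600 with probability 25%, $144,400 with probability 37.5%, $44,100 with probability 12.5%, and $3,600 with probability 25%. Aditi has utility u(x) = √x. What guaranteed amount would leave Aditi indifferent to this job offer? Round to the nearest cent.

$50,064.06

E[u] = 0.25·√25600 + 0.375·√144400 + 0.125·√44100 + 0.25·√3600 = 0.25·160 + 0.375·380 + 0.125·210 + 0.25·60 = 223.75
CE = (223.75)² = 50064.0625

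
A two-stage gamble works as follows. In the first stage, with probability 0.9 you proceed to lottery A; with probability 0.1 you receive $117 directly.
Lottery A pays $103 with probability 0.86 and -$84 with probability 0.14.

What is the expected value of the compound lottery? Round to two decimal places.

EV(A) = 0.86 × 103 + 0.14 × (-84) = 88.58 − 11.76 = 76.82
Branch B: 117 (certain)
Overall = 0.9 × 76.82 + 0.1 × 117 = 69.138 + 11.7 = 80.838

$80.84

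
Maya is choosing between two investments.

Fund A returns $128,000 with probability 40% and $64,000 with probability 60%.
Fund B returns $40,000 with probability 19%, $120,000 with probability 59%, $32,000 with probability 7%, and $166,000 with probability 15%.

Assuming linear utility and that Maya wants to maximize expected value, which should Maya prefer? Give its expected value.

Fund B ($105,540)

Fund A = 0.4 × 128000 + 0.6 × 64000 = 51200 + 38400 = 89600
Fund B = 0.19 × 40000 + 0.59 × 120000 + 0.07 × 32000 + 0.15 × 166000 = 7600 + 70800 + 2240 + 24900 = 105540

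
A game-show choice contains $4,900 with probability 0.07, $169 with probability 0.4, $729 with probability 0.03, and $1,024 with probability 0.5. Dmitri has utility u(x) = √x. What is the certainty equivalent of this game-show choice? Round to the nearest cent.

$724.15

E[u] = 0.07·√4900 + 0.4·√169 + 0.03·√729 + 0.5·√1024 = 0.07·70 + 0.4·13 + 0.03·27 + 0.5·32 = 26.91
CE = (26.91)² = 724.1481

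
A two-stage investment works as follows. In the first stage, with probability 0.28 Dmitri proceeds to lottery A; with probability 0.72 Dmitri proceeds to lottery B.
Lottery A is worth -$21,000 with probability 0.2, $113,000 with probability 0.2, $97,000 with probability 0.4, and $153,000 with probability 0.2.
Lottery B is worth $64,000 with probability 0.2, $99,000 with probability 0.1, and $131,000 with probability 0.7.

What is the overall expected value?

EV(A) = 0.2 × (-21000) + 0.2 × 113000 + 0.4 × 97000 + 0.2 × 153000 = -4200 + 22600 + 38800 + 30600 = 87800
EV(B) = 0.2 × 64000 + 0.1 × 99000 + 0.7 × 131000 = 12800 + 9900 + 91700 = 114400
Overall = 0.28 × 87800 + 0.72 × 114400 = 24584 + 82368 = 106952

$106,952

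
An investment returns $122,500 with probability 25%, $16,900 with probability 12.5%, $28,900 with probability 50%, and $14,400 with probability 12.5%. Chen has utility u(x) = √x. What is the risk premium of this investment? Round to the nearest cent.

$7,473.44

E[u] = 0.25·√122500 + 0.125·√16900 + 0.5·√28900 + 0.125·√14400 = 0.25·350 + 0.125·130 + 0.5·170 + 0.125·120 = 203.75
CE = (203.75)² = 41514.0625
Risk premium = EV − CE = 48987.5 − 41514.0625 = 7473.4375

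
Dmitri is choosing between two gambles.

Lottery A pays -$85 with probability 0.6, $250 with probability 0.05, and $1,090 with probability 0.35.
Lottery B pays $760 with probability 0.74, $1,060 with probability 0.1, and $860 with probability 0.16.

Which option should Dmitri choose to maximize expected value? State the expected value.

Lottery A = 0.6 × (-85) + 0.05 × 250 + 0.35 × 1090 = -51 + 12.5 + 381.5 = 343
Lottery B = 0.74 × 760 + 0.1 × 1060 + 0.16 × 860 = 562.4 + 106 + 137.6 = 806

Lottery B ($806)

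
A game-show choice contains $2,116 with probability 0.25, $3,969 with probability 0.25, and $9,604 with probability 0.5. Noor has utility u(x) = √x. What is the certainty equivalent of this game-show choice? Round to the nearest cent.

E[u] = 0.25·√2116 + 0.25·√3969 + 0.5·√9604 = 0.25·46 + 0.25·63 + 0.5·98 = 76.25
CE = (76.25)² = 5814.0625

$5,814.06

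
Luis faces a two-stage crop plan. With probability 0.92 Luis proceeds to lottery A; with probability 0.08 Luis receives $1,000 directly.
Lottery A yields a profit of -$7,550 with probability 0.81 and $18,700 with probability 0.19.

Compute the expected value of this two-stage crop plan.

-$2,277.50

EV(A) = 0.81 × (-7550) + 0.19 × 18700 = -6115.5 + 3553 = -2562.5
Branch B: 1000 (certain)
Overall = 0.92 × (-2562.5) + 0.08 × 1000 = -2357.5 + 80 = -2277.5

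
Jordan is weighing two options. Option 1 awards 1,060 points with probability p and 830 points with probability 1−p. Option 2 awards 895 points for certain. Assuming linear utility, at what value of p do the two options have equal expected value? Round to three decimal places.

p = 0.283

p·1060 + (1−p)·830 = 895
230p + 830 = 895
p = (895 − 830) / 230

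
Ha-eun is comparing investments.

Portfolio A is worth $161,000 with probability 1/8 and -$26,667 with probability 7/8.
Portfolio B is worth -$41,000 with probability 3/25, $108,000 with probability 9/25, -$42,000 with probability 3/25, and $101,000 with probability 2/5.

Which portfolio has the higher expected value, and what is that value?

Portfolio B ($69,320)

Portfolio A = 1/8 × 161000 + 7/8 × (-26667) = 20125 − 23333.625 = -3208.625
Portfolio B = 3/25 × (-41000) + 9/25 × 108000 + 3/25 × (-42000) + 2/5 × 101000 = -4920 + 38880 − 5040 + 40400 = 69320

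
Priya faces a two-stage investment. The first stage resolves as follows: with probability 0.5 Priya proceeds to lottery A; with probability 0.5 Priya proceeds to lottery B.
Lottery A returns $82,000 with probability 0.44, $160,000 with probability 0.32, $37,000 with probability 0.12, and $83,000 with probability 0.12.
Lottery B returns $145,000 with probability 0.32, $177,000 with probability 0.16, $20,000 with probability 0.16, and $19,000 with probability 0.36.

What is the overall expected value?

EV(A) = 0.44 × 82000 + 0.32 × 160000 + 0.12 × 37000 + 0.12 × 83000 = 36080 + 51200 + 4440 + 9960 = 101680
EV(B) = 0.32 × 145000 + 0.16 × 177000 + 0.16 × 20000 + 0.36 × 19000 = 46400 + 28320 + 3200 + 6840 = 84760
Overall = 0.5 × 101680 + 0.5 × 84760 = 50840 + 42380 = 93220

$93,220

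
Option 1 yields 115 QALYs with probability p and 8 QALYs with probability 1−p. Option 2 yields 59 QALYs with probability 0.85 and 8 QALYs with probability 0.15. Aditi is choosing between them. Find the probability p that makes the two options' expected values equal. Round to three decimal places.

EV(Option 2) = 0.85 × 59 + 0.15 × 8 = 50.15 + 1.2 = 51.35
p·115 + (1−p)·8 = 51.35
107p + 8 = 51.35
p = (51.35 − 8) / 107

p = 0.405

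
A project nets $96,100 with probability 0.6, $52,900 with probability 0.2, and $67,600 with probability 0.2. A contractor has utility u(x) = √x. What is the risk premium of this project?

$1,104

E[u] = 0.6·√96100 + 0.2·√52900 + 0.2·√67600 = 0.6·310 + 0.2·230 + 0.2·260 = 284
CE = (284)² = 80656
Risk premium = EV − CE = 81760 − 80656 = 1104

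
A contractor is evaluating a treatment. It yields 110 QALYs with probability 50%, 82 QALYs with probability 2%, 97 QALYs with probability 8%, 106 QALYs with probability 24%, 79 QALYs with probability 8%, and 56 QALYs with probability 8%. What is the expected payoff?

100.64 QALYs

EV = 0.5 × 110 + 0.02 × 82 + 0.08 × 97 + 0.24 × 106 + 0.08 × 79 + 0.08 × 56 = 55 + 1.64 + 7.76 + 25.44 + 6.32 + 4.48 = 100.64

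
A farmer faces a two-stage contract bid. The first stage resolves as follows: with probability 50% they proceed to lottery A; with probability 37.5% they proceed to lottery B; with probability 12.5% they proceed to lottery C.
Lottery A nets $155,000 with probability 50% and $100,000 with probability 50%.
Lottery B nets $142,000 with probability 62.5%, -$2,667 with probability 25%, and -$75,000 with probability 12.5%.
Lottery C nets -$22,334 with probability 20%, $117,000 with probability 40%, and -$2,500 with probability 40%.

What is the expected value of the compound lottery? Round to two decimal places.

$98,432.24

EV(A) = 0.5 × 155000 + 0.5 × 100000 = 77500 + 50000 = 127500
EV(B) = 0.625 × 142000 + 0.25 × (-2667) + 0.125 × (-75000) = 88750 − 666.75 − 9375 = 78708.25
EV(C) = 0.2 × (-22334) + 0.4 × 117000 + 0.4 × (-2500) = -4466.8 + 46800 − 1000 = 41333.2
Overall = 0.5 × 127500 + 0.375 × 78708.25 + 0.125 × 41333.2 = 63750 + 29515.59375 + 5166.65 = 98432.24375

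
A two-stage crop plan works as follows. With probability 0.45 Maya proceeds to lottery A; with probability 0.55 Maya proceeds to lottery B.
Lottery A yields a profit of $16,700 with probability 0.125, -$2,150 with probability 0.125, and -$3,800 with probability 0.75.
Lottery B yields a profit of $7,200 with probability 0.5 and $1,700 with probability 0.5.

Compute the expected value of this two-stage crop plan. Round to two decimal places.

EV(A) = 0.125 × 16700 + 0.125 × (-2150) + 0.75 × (-3800) = 2087.5 − 268.75 − 2850 = -1031.25
EV(B) = 0.5 × 7200 + 0.5 × 1700 = 3600 + 850 = 4450
Overall = 0.45 × (-1031.25) + 0.55 × 4450 = -464.0625 + 2447.5 = 1983.4375

$1,983.44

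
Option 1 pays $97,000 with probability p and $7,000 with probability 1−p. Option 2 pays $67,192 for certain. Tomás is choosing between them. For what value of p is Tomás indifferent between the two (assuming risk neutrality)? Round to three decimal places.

p·97000 + (1−p)·7000 = 67192
90000p + 7000 = 67192
p = (67192 − 7000) / 90000

p = 0.669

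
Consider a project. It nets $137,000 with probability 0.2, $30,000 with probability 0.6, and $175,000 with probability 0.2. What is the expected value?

$80,400

EV = 0.2 × 137000 + 0.6 × 30000 + 0.2 × 175000 = 27400 + 18000 + 35000 = 80400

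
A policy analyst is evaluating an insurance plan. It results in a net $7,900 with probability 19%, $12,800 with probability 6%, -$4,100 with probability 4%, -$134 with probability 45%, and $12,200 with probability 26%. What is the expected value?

EV = 0.19 × 7900 + 0.06 × 12800 + 0.04 × (-4100) + 0.45 × (-134) + 0.26 × 12200 = 1501 + 768 − 164 − 60.3 + 3172 = 5216.7

$5,216.70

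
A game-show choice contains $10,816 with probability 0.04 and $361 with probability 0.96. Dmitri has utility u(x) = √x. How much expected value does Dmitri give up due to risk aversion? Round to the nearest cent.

E[u] = 0.04·√10816 + 0.96·√361 = 0.04·104 + 0.96·19 = 22.4
CE = (22.4)² = 501.76
Risk premium = EV − CE = 779.2 − 501.76 = 277.44

$277.44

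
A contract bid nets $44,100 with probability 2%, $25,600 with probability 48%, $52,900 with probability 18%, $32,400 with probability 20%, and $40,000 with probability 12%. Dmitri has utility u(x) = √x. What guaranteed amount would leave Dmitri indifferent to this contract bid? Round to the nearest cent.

$33,269.76

E[u] = 0.02·√44100 + 0.48·√25600 + 0.18·√52900 + 0.2·√32400 + 0.12·√40000 = 0.02·210 + 0.48·160 + 0.18·230 + 0.2·180 + 0.12·200 = 182.4
CE = (182.4)² = 33269.76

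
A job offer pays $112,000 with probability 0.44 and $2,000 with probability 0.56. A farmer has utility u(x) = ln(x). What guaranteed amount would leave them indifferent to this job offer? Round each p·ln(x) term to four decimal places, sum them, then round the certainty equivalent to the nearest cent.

$11,755.78

E[u] = 0.44·ln(112000) + 0.56·ln(2000) = 5.1156 + 4.2565 = 9.3721
CE = e^9.3721 ≈ 11755.78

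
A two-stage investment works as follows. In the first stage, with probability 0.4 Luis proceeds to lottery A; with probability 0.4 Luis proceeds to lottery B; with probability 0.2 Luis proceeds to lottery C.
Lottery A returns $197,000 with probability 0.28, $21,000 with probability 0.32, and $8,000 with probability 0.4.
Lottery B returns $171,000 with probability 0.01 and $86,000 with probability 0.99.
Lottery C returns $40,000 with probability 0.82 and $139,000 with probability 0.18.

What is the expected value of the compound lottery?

EV(A) = 0.28 × 197000 + 0.32 × 21000 + 0.4 × 8000 = 55160 + 6720 + 3200 = 65080
EV(B) = 0.01 × 171000 + 0.99 × 86000 = 1710 + 85140 = 86850
EV(C) = 0.82 × 40000 + 0.18 × 139000 = 32800 + 25020 = 57820
Overall = 0.4 × 65080 + 0.4 × 86850 + 0.2 × 57820 = 26032 + 34740 + 11564 = 72336

$72,336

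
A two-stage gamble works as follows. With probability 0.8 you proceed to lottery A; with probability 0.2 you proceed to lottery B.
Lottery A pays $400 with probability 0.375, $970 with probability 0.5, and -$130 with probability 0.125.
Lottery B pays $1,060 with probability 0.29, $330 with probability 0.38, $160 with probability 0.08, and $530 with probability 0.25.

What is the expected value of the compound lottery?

$610.62

EV(A) = 0.375 × 400 + 0.5 × 970 + 0.125 × (-130) = 150 + 485 − 16.25 = 618.75
EV(B) = 0.29 × 1060 + 0.38 × 330 + 0.08 × 160 + 0.25 × 530 = 307.4 + 125.4 + 12.8 + 132.5 = 578.1
Overall = 0.8 × 618.75 + 0.2 × 578.1 = 495 + 115.62 = 610.62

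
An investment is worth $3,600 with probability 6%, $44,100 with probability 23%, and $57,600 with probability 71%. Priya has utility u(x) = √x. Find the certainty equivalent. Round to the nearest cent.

$49,417.29

E[u] = 0.06·√3600 + 0.23·√44100 + 0.71·√57600 = 0.06·60 + 0.23·210 + 0.71·240 = 222.3
CE = (222.3)² = 49417.29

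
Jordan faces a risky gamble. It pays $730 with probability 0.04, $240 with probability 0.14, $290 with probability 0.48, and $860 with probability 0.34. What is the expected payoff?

EV = 0.04 × 730 + 0.14 × 240 + 0.48 × 290 + 0.34 × 860 = 29.2 + 33.6 + 139.2 + 292.4 = 494.4

$494.40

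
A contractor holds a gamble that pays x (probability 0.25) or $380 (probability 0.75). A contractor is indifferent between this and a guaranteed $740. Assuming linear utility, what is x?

0.25·x + 0.75·380 = 740
0.25·x = 740 − 285 = 455
x = 455 / 0.25 = 1820

x = $1,820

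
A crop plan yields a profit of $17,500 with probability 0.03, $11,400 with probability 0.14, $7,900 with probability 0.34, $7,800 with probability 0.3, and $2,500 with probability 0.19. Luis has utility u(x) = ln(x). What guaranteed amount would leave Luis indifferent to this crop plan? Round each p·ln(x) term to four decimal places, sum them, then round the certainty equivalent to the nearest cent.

$6,819.22

E[u] = 0.03·ln(17500) + 0.14·ln(11400) + 0.34·ln(7900) + 0.3·ln(7800) + 0.19·ln(2500) = 0.2931 + 1.3078 + 3.0514 + 2.6886 + 1.4866 = 8.8275
CE = e^8.8275 ≈ 6819.22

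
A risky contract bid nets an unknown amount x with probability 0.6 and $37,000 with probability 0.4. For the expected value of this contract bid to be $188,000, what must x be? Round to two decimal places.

0.6·x + 0.4·37000 = 188000
0.6·x = 188000 − 14800 = 173200
x = 173200 / 0.6 = 288666.6667

x = $288,666.67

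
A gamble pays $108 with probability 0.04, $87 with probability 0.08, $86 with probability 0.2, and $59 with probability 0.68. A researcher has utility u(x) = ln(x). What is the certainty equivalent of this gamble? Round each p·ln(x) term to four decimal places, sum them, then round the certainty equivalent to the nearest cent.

E[u] = 0.04·ln(108) + 0.08·ln(87) + 0.2·ln(86) + 0.68·ln(59) = 0.1873 + 0.3573 + 0.8909 + 2.7727 = 4.2082
CE = e^4.2082 ≈ 67.24

$67.24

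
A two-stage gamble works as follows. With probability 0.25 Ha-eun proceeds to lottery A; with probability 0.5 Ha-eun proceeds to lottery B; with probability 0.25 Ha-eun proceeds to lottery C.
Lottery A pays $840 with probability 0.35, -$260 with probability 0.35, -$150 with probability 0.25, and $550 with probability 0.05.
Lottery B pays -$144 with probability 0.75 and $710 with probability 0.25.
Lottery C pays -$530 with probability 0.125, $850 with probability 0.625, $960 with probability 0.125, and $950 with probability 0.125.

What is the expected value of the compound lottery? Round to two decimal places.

EV(A) = 0.35 × 840 + 0.35 × (-260) + 0.25 × (-150) + 0.05 × 550 = 294 − 91 − 37.5 + 27.5 = 193
EV(B) = 0.75 × (-144) + 0.25 × 710 = -108 + 177.5 = 69.5
EV(C) = 0.125 × (-530) + 0.625 × 850 + 0.125 × 960 + 0.125 × 950 = -66.25 + 531.25 + 120 + 118.75 = 703.75
Overall = 0.25 × 193 + 0.5 × 69.5 + 0.25 × 703.75 = 48.25 + 34.75 + 175.9375 = 258.9375

$258.94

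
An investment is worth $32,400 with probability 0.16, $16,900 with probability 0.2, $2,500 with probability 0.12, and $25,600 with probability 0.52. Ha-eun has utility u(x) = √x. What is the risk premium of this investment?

$1,440

E[u] = 0.16·√32400 + 0.2·√16900 + 0.12·√2500 + 0.52·√25600 = 0.16·180 + 0.2·130 + 0.12·50 + 0.52·160 = 144
CE = (144)² = 20736
Risk premium = EV − CE = 22176 − 20736 = 1440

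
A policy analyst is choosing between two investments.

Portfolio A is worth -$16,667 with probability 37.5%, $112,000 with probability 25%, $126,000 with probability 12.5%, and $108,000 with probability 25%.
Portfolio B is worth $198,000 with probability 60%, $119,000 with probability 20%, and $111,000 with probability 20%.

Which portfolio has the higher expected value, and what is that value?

Portfolio B ($164,800)

Portfolio A = 0.375 × (-16667) + 0.25 × 112000 + 0.125 × 126000 + 0.25 × 108000 = -6250.125 + 28000 + 15750 + 27000 = 64499.875
Portfolio B = 0.6 × 198000 + 0.2 × 119000 + 0.2 × 111000 = 118800 + 23800 + 22200 = 164800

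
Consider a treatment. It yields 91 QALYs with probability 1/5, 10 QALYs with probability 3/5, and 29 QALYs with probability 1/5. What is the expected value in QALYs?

30 QALYs

EV = 1/5 × 91 + 3/5 × 10 + 1/5 × 29 = 18.2 + 6 + 5.8 = 30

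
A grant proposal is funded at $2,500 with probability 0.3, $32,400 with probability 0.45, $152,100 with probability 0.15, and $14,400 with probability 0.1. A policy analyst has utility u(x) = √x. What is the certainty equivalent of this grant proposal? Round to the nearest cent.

$27,722.25

E[u] = 0.3·√2500 + 0.45·√32400 + 0.15·√152100 + 0.1·√14400 = 0.3·50 + 0.45·180 + 0.15·390 + 0.1·120 = 166.5
CE = (166.5)² = 27722.25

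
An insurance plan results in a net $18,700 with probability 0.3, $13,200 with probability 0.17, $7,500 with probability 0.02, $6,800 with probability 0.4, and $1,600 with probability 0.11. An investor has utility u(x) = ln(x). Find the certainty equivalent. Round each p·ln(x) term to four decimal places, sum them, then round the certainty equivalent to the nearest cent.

E[u] = 0.3·ln(18700) + 0.17·ln(13200) + 0.02·ln(7500) + 0.4·ln(6800) + 0.11·ln(1600) = 2.9509 + 1.6130 + 0.1785 + 3.5299 + 0.8116 = 9.0839
CE = e^9.0839 ≈ 8812.27

$8,812.27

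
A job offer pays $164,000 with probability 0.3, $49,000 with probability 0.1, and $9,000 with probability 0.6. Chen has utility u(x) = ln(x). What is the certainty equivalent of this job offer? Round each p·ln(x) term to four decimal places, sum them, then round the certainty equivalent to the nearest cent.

$25,471.11

E[u] = 0.3·ln(164000) + 0.1·ln(49000) + 0.6·ln(9000) = 3.6023 + 1.0800 + 5.4630 = 10.1453
CE = e^10.1453 ≈ 25471.11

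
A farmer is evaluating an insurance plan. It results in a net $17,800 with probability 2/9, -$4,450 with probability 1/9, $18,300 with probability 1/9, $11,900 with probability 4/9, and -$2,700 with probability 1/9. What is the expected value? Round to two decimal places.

EV = 2/9 × 17800 + 1/9 × (-4450) + 1/9 × 18300 + 4/9 × 11900 + 1/9 × (-2700) = 3955.5556 − 494.4444 + 2033.3333 + 5288.8889 − 300 = 10483.3333

$10,483.33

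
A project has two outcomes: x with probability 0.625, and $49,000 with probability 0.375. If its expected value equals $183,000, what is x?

0.625·x + 0.375·49000 = 183000
0.625·x = 183000 − 18375 = 164625
x = 164625 / 0.625 = 263400

x = $263,400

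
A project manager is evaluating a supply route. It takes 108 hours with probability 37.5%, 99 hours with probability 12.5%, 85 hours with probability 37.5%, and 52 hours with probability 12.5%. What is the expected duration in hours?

EV = 0.375 × 108 + 0.125 × 99 + 0.375 × 85 + 0.125 × 52 = 40.5 + 12.375 + 31.875 + 6.5 = 91.25

91.25 hours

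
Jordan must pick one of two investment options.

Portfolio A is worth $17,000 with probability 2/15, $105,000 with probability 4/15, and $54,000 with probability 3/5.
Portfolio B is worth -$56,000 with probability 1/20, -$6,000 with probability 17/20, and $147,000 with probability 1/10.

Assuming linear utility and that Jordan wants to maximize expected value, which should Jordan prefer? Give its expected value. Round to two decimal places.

Portfolio A = 2/15 × 17000 + 4/15 × 105000 + 3/5 × 54000 = 2266.6667 + 28000 + 32400 = 62666.6667
Portfolio B = 1/20 × (-56000) + 17/20 × (-6000) + 1/10 × 147000 = -2800 − 5100 + 14700 = 6800

Portfolio A ($62,666.67)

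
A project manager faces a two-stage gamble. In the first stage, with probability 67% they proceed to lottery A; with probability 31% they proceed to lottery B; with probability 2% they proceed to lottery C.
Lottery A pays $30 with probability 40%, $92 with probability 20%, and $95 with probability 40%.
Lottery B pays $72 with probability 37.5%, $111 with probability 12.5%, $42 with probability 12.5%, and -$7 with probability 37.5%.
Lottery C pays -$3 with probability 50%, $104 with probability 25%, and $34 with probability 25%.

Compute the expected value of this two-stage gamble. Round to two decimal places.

$59.97

EV(A) = 0.4 × 30 + 0.2 × 92 + 0.4 × 95 = 12 + 18.4 + 38 = 68.4
EV(B) = 0.375 × 72 + 0.125 × 111 + 0.125 × 42 + 0.375 × (-7) = 27 + 13.875 + 5.25 − 2.625 = 43.5
EV(C) = 0.5 × (-3) + 0.25 × 104 + 0.25 × 34 = -1.5 + 26 + 8.5 = 33
Overall = 0.67 × 68.4 + 0.31 × 43.5 + 0.02 × 33 = 45.828 + 13.485 + 0.66 = 59.973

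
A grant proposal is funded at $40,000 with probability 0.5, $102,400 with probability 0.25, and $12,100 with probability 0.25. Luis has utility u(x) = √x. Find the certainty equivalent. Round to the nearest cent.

E[u] = 0.5·√40000 + 0.25·√102400 + 0.25·√12100 = 0.5·200 + 0.25·320 + 0.25·110 = 207.5
CE = (207.5)² = 43056.25

$43,056.25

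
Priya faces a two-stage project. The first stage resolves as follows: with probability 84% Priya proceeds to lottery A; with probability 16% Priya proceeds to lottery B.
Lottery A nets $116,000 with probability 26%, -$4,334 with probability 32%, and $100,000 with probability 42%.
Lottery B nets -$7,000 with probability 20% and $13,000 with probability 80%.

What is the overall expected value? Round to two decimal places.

$60,889.42

EV(A) = 0.26 × 116000 + 0.32 × (-4334) + 0.42 × 100000 = 30160 − 1386.88 + 42000 = 70773.12
EV(B) = 0.2 × (-7000) + 0.8 × 13000 = -1400 + 10400 = 9000
Overall = 0.84 × 70773.12 + 0.16 × 9000 = 59449.4208 + 1440 = 60889.4208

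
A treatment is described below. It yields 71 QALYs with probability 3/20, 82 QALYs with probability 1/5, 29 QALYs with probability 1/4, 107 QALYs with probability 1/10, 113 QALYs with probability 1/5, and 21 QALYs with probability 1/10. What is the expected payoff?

69.7 QALYs

EV = 3/20 × 71 + 1/5 × 82 + 1/4 × 29 + 1/10 × 107 + 1/5 × 113 + 1/10 × 21 = 10.65 + 16.4 + 7.25 + 10.7 + 22.6 + 2.1 = 69.7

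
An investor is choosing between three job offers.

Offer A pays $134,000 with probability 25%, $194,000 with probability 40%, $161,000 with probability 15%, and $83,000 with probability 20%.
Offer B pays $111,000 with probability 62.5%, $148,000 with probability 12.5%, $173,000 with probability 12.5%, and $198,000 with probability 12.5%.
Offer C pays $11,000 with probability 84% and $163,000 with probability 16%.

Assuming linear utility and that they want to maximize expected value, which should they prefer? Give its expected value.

Offer A ($151,850)

Offer A = 0.25 × 134000 + 0.4 × 194000 + 0.15 × 161000 + 0.2 × 83000 = 33500 + 77600 + 24150 + 16600 = 151850
Offer B = 0.625 × 111000 + 0.125 × 148000 + 0.125 × 173000 + 0.125 × 198000 = 69375 + 18500 + 21625 + 24750 = 134250
Offer C = 0.84 × 11000 + 0.16 × 163000 = 9240 + 26080 = 35320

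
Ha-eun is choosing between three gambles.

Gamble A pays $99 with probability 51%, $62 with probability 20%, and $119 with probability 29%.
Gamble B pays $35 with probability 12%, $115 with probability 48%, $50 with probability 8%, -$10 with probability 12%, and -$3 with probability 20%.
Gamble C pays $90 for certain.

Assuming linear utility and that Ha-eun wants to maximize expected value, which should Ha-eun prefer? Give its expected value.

Gamble A ($97.40)

Gamble A = 0.51 × 99 + 0.2 × 62 + 0.29 × 119 = 50.49 + 12.4 + 34.51 = 97.4
Gamble B = 0.12 × 35 + 0.48 × 115 + 0.08 × 50 + 0.12 × (-10) + 0.2 × (-3) = 4.2 + 55.2 + 4 − 1.2 − 0.6 = 61.6
Gamble C: 90 (certain)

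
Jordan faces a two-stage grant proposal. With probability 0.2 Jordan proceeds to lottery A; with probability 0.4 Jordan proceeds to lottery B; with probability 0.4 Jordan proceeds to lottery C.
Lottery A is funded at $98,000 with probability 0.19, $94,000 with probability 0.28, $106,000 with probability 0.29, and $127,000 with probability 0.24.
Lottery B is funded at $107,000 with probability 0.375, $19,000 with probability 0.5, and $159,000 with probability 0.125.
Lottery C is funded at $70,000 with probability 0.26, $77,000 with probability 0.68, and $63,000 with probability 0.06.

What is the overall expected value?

EV(A) = 0.19 × 98000 + 0.28 × 94000 + 0.29 × 106000 + 0.24 × 127000 = 18620 + 26320 + 30740 + 30480 = 106160
EV(B) = 0.375 × 107000 + 0.5 × 19000 + 0.125 × 159000 = 40125 + 9500 + 19875 = 69500
EV(C) = 0.26 × 70000 + 0.68 × 77000 + 0.06 × 63000 = 18200 + 52360 + 3780 = 74340
Overall = 0.2 × 106160 + 0.4 × 69500 + 0.4 × 74340 = 21232 + 27800 + 29736 = 78768

$78,768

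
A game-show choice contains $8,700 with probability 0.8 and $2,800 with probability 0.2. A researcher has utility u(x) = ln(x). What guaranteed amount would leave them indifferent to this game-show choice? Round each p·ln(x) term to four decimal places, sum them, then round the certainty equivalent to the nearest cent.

E[u] = 0.8·ln(8700) + 0.2·ln(2800) = 7.2569 + 1.5875 = 8.8444
CE = e^8.8444 ≈ 6935.44

$6,935.44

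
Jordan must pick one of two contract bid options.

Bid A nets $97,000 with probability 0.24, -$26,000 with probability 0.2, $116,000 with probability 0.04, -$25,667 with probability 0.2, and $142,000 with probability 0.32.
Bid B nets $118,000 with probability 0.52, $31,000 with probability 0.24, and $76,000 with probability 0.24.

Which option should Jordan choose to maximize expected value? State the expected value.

Bid B ($87,040)

Bid A = 0.24 × 97000 + 0.2 × (-26000) + 0.04 × 116000 + 0.2 × (-25667) + 0.32 × 142000 = 23280 − 5200 + 4640 − 5133.4 + 45440 = 63026.6
Bid B = 0.52 × 118000 + 0.24 × 31000 + 0.24 × 76000 = 61360 + 7440 + 18240 = 87040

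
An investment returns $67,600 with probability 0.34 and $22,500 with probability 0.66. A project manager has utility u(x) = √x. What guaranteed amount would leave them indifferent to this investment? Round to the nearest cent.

$35,118.76

E[u] = 0.34·√67600 + 0.66·√22500 = 0.34·260 + 0.66·150 = 187.4
CE = (187.4)² = 35118.76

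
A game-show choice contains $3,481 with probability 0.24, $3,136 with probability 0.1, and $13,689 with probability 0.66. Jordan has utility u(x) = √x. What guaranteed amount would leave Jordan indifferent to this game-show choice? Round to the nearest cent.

$9,405.12

E[u] = 0.24·√3481 + 0.1·√3136 + 0.66·√13689 = 0.24·59 + 0.1·56 + 0.66·117 = 96.98
CE = (96.98)² = 9405.1204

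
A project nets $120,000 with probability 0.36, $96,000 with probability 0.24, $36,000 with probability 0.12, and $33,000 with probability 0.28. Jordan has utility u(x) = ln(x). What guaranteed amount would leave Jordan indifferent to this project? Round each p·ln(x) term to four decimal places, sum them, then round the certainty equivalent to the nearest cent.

$68,583.00

E[u] = 0.36·ln(120000) + 0.24·ln(96000) + 0.12·ln(36000) + 0.28·ln(33000) = 4.2103 + 2.7533 + 1.2590 + 2.9132 = 11.1358
CE = e^11.1358 ≈ 68583.00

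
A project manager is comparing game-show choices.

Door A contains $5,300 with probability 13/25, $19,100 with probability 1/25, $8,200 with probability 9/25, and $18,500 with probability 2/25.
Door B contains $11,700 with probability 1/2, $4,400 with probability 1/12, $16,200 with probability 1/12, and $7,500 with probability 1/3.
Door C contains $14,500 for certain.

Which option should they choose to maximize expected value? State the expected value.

Door C ($14,500)

Door A = 13/25 × 5300 + 1/25 × 19100 + 9/25 × 8200 + 2/25 × 18500 = 2756 + 764 + 2952 + 1480 = 7952
Door B = 1/2 × 11700 + 1/12 × 4400 + 1/12 × 16200 + 1/3 × 7500 = 5850 + 366.6667 + 1350 + 2500 = 10066.6667
Door C: 14500 (certain)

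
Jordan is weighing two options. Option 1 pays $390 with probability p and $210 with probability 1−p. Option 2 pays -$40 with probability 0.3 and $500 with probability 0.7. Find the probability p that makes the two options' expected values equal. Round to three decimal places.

EV(Option 2) = 0.3 × (-40) + 0.7 × 500 = -12 + 350 = 338
p·390 + (1−p)·210 = 338
180p + 210 = 338
p = (338 − 210) / 180

p = 0.711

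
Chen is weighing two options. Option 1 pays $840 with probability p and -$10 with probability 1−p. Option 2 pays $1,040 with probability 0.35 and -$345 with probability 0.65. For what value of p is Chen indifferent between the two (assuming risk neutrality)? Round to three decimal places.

EV(Option 2) = 0.35 × 1040 + 0.65 × (-345) = 364 − 224.25 = 139.75
p·840 + (1−p)·(-10) = 139.75
850p − 10 = 139.75
p = (139.75 + 10) / 850

p = 0.176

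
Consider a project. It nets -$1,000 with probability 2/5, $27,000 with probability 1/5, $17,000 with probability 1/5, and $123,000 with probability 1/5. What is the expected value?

$33,000

EV = 2/5 × (-1000) + 1/5 × 27000 + 1/5 × 17000 + 1/5 × 123000 = -400 + 5400 + 3400 + 24600 = 33000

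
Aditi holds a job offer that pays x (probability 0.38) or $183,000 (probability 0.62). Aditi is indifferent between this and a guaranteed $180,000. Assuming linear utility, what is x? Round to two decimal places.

0.38·x + 0.62·183000 = 180000
0.38·x = 180000 − 113460 = 66540
x = 66540 / 0.38 = 175105.2632

x = $175,105.26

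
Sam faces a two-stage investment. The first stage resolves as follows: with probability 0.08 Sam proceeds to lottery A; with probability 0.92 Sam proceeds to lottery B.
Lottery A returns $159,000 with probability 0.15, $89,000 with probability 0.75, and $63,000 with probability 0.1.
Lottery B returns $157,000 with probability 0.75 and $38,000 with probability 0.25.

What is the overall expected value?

$124,822

EV(A) = 0.15 × 159000 + 0.75 × 89000 + 0.1 × 63000 = 23850 + 66750 + 6300 = 96900
EV(B) = 0.75 × 157000 + 0.25 × 38000 = 117750 + 9500 = 127250
Overall = 0.08 × 96900 + 0.92 × 127250 = 7752 + 117070 = 124822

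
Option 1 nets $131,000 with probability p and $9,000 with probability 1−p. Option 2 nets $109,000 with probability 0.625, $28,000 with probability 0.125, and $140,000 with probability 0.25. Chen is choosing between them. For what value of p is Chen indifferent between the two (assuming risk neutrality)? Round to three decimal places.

EV(Option 2) = 0.625 × 109000 + 0.125 × 28000 + 0.25 × 140000 = 68125 + 3500 + 35000 = 106625
p·131000 + (1−p)·9000 = 106625
122000p + 9000 = 106625
p = (106625 − 9000) / 122000

p = 0.800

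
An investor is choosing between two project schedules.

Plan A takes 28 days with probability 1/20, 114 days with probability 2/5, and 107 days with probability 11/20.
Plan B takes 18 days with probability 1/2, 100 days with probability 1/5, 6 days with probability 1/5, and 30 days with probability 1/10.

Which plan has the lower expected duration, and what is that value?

Plan A = 1/20 × 28 + 2/5 × 114 + 11/20 × 107 = 1.4 + 45.6 + 58.85 = 105.85
Plan B = 1/2 × 18 + 1/5 × 100 + 1/5 × 6 + 1/10 × 30 = 9 + 20 + 1.2 + 3 = 33.2

Plan B (33.2 days)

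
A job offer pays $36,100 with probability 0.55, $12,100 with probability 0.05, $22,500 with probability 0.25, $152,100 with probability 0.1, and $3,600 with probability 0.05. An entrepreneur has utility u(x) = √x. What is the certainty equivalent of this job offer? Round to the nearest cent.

E[u] = 0.55·√36100 + 0.05·√12100 + 0.25·√22500 + 0.1·√152100 + 0.05·√3600 = 0.55·190 + 0.05·110 + 0.25·150 + 0.1·390 + 0.05·60 = 189.5
CE = (189.5)² = 35910.25

$35,910.25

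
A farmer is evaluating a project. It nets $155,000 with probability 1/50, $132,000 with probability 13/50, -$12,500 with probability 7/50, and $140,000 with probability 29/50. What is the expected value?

EV = 1/50 × 155000 + 13/50 × 132000 + 7/50 × (-12500) + 29/50 × 140000 = 3100 + 34320 − 1750 + 81200 = 116870

$116,870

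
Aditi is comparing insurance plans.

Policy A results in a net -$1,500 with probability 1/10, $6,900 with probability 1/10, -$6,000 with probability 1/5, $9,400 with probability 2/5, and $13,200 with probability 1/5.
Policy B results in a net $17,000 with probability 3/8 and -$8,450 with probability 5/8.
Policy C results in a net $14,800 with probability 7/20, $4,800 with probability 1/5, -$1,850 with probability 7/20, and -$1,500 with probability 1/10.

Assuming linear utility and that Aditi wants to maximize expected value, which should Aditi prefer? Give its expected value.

Policy A = 1/10 × (-1500) + 1/10 × 6900 + 1/5 × (-6000) + 2/5 × 9400 + 1/5 × 13200 = -150 + 690 − 1200 + 3760 + 2640 = 5740
Policy B = 3/8 × 17000 + 5/8 × (-8450) = 6375 − 5281.25 = 1093.75
Policy C = 7/20 × 14800 + 1/5 × 4800 + 7/20 × (-1850) + 1/10 × (-1500) = 5180 + 960 − 647.5 − 150 = 5342.5

Policy A ($5,740)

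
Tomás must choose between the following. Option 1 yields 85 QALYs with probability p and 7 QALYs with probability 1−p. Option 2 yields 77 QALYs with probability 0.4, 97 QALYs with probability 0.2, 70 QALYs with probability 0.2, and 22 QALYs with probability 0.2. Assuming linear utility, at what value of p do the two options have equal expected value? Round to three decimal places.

p = 0.790

EV(Option 2) = 0.4 × 77 + 0.2 × 97 + 0.2 × 70 + 0.2 × 22 = 30.8 + 19.4 + 14 + 4.4 = 68.6
p·85 + (1−p)·7 = 68.6
78p + 7 = 68.6
p = (68.6 − 7) / 78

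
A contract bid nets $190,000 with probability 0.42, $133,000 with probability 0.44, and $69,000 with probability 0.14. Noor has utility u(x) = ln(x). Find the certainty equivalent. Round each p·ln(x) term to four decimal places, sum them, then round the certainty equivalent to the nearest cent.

$140,941.47

E[u] = 0.42·ln(190000) + 0.44·ln(133000) + 0.14·ln(69000) = 5.1050 + 5.1912 + 1.5599 = 11.8561
CE = e^11.8561 ≈ 140941.47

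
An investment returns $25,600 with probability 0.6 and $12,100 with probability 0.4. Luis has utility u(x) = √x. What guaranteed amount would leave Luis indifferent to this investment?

$19,600

E[u] = 0.6·√25600 + 0.4·√12100 = 0.6·160 + 0.4·110 = 140
CE = (140)² = 19600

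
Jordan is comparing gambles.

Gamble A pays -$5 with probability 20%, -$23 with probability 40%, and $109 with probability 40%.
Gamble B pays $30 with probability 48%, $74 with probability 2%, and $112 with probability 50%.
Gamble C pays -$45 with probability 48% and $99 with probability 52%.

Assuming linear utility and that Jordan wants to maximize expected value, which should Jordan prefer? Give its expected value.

Gamble A = 0.2 × (-5) + 0.4 × (-23) + 0.4 × 109 = -1 − 9.2 + 43.6 = 33.4
Gamble B = 0.48 × 30 + 0.02 × 74 + 0.5 × 112 = 14.4 + 1.48 + 56 = 71.88
Gamble C = 0.48 × (-45) + 0.52 × 99 = -21.6 + 51.48 = 29.88

Gamble B ($71.88)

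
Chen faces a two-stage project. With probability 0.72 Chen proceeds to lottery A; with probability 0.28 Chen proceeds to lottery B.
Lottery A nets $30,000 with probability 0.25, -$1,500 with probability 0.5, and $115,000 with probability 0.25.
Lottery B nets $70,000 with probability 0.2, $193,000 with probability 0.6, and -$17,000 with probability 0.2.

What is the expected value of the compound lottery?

$60,952

EV(A) = 0.25 × 30000 + 0.5 × (-1500) + 0.25 × 115000 = 7500 − 750 + 28750 = 35500
EV(B) = 0.2 × 70000 + 0.6 × 193000 + 0.2 × (-17000) = 14000 + 115800 − 3400 = 126400
Overall = 0.72 × 35500 + 0.28 × 126400 = 25560 + 35392 = 60952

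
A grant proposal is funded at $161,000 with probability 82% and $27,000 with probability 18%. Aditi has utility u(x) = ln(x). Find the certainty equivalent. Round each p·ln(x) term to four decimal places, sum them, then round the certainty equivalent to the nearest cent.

E[u] = 0.82·ln(161000) + 0.18·ln(27000) = 9.8311 + 1.8366 = 11.6677
CE = e^11.6677 ≈ 116739.47

$116,739.47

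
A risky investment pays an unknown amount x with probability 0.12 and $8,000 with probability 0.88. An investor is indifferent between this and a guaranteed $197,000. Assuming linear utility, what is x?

x = $1,583,000

0.12·x + 0.88·8000 = 197000
0.12·x = 197000 − 7040 = 189960
x = 189960 / 0.12 = 1583000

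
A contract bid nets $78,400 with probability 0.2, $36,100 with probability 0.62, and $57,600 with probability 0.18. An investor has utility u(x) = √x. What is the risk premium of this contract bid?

E[u] = 0.2·√78400 + 0.62·√36100 + 0.18·√57600 = 0.2·280 + 0.62·190 + 0.18·240 = 217
CE = (217)² = 47089
Risk premium = EV − CE = 48430 − 47089 = 1341

$1,341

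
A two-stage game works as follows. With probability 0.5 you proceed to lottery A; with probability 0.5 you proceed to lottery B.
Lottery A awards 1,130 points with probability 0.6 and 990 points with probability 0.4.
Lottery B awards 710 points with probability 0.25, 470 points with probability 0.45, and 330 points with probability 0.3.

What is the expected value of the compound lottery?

781 points

EV(A) = 0.6 × 1130 + 0.4 × 990 = 678 + 396 = 1074
EV(B) = 0.25 × 710 + 0.45 × 470 + 0.3 × 330 = 177.5 + 211.5 + 99 = 488
Overall = 0.5 × 1074 + 0.5 × 488 = 537 + 244 = 781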